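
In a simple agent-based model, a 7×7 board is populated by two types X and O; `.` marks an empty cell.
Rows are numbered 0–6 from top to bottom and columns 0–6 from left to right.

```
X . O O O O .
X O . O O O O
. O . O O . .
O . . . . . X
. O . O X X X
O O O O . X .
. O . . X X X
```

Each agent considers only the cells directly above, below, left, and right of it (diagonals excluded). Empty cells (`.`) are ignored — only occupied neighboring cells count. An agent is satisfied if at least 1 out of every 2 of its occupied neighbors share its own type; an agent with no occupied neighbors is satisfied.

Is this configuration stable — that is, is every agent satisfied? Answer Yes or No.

Row 0: (0,0)X 1/1 satisfied · (0,2)O 1/1 satisfied · (0,3)O 3/3 satisfied · (0,4)O 3/3 satisfied · (0,5)O 2/2 satisfied
Row 1: (1,0)X 1/2 satisfied · (1,1)O 1/2 satisfied · (1,3)O 3/3 satisfied · (1,4)O 4/4 satisfied · (1,5)O 3/3 satisfied · (1,6)O 1/1 satisfied
Row 2: (2,1)O 1/1 satisfied · (2,3)O 2/2 satisfied · (2,4)O 2/2 satisfied
Row 3: (3,0)O 0/0 satisfied · (3,6)X 1/1 satisfied
Row 4: (4,1)O 1/1 satisfied · (4,3)O 1/2 satisfied · (4,4)X 1/2 satisfied · (4,5)X 3/3 satisfied · (4,6)X 2/2 satisfied
Row 5: (5,0)O 1/1 satisfied · (5,1)O 4/4 satisfied · (5,2)O 2/2 satisfied · (5,3)O 2/2 satisfied · (5,5)X 2/2 satisfied
Row 6: (6,1)O 1/1 satisfied · (6,4)X 1/1 satisfied · (6,5)X 3/3 satisfied · (6,6)X 1/1 satisfied
All meet the threshold, so the configuration is stable.

Yes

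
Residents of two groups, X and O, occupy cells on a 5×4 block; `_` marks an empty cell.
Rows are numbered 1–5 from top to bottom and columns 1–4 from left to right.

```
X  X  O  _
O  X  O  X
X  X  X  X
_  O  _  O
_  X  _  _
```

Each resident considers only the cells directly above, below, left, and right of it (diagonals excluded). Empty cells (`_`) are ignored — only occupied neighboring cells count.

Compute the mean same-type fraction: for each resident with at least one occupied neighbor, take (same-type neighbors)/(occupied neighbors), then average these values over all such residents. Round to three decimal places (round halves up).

0.393

(1,1)X 1/2
(1,2)X 2/3
(1,3)O 1/2
(2,1)O 0/3
(2,2)X 2/4
(2,3)O 1/4
(2,4)X 1/2
(3,1)X 1/2
(3,2)X 3/4
(3,3)X 2/3
(3,4)X 2/3
(4,2)O 0/2
(4,4)O 0/1
(5,2)X 0/1
Sum over 14 residents: 1/2 + 2/3 + 1/2 + 0/3 + 2/4 + 1/4 + 1/2 + 1/2 + 3/4 + 2/3 + 2/3 + 0/2 + 0/1 + 0/1 = 11/2; mean = 11/2 ÷ 14 = 11/28 = 0.392857… → 0.393.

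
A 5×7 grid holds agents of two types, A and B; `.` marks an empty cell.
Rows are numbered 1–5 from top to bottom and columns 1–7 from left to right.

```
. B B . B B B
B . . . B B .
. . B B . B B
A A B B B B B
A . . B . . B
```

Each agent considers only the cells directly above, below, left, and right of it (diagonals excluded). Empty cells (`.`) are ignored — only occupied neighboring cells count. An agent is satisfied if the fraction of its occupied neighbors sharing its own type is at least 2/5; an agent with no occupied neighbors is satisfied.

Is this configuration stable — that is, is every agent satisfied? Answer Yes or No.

Yes

Row 1: (1,2)B 1/1 ok · (1,3)B 1/1 ok · (1,5)B 2/2 ok · (1,6)B 3/3 ok · (1,7)B 1/1 ok
Row 2: (2,1)B 0/0 ok · (2,5)B 2/2 ok · (2,6)B 3/3 ok
Row 3: (3,3)B 2/2 ok · (3,4)B 2/2 ok · (3,6)B 3/3 ok · (3,7)B 2/2 ok
Row 4: (4,1)A 2/2 ok · (4,2)A 1/2 ok · (4,3)B 2/3 ok · (4,4)B 4/4 ok · (4,5)B 2/2 ok · (4,6)B 3/3 ok · (4,7)B 3/3 ok
Row 5: (5,1)A 1/1 ok · (5,4)B 1/1 ok · (5,7)B 1/1 ok
All meet the threshold, so the configuration is stable.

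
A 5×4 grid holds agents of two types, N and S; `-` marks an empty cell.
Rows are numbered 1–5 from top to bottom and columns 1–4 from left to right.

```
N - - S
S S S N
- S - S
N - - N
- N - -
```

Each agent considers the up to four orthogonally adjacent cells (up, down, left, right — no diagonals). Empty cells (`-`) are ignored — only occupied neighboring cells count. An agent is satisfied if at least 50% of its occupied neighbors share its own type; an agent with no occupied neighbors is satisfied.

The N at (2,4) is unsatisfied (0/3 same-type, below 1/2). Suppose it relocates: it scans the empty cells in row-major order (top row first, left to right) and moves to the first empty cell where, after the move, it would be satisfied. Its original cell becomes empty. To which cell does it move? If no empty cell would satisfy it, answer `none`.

(1,2)

Vacating (2,4). Empty cells in order:
  (1,2): 1/2 same-type → satisfied — stop here.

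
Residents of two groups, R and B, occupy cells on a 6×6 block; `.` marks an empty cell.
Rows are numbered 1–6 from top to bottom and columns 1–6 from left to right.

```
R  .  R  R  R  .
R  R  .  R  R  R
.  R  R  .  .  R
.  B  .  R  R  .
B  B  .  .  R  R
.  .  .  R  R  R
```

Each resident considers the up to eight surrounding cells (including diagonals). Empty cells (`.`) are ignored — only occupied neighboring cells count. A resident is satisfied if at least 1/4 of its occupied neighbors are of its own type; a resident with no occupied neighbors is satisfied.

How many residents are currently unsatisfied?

0

Row 1: (1,1)R 2/2 satisfied · (1,3)R 3/3 satisfied · (1,4)R 4/4 satisfied · (1,5)R 4/4 satisfied
Row 2: (2,1)R 3/3 satisfied · (2,2)R 5/5 satisfied · (2,4)R 5/5 satisfied · (2,5)R 5/5 satisfied · (2,6)R 3/3 satisfied
Row 3: (3,2)R 3/4 satisfied · (3,3)R 4/5 satisfied · (3,6)R 3/3 satisfied
Row 4: (4,2)B 2/4 satisfied · (4,4)R 3/3 satisfied · (4,5)R 4/4 satisfied
Row 5: (5,1)B 2/2 satisfied · (5,2)B 2/2 satisfied · (5,5)R 6/6 satisfied · (5,6)R 4/4 satisfied
Row 6: (6,4)R 2/2 satisfied · (6,5)R 4/4 satisfied · (6,6)R 3/3 satisfied
Every one meets the threshold.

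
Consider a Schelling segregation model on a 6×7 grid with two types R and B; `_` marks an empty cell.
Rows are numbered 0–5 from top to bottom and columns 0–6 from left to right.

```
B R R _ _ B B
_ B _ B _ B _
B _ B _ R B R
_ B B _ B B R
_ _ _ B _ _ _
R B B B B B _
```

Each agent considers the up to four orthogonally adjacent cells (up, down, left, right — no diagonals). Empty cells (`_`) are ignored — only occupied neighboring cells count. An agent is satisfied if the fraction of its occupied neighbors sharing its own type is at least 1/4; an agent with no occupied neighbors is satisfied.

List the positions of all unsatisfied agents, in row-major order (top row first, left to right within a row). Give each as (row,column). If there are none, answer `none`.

(0,0)B 0/1 ✗
(0,1)R 1/3 ✓
(0,2)R 1/1 ✓
(0,5)B 2/2 ✓
(0,6)B 1/1 ✓
(1,1)B 0/1 ✗
(1,3)B 0/0 ✓
(1,5)B 2/2 ✓
(2,0)B 0/0 ✓
(2,2)B 1/1 ✓
(2,4)R 0/2 ✗
(2,5)B 2/4 ✓
(2,6)R 1/2 ✓
(3,1)B 1/1 ✓
(3,2)B 2/2 ✓
(3,4)B 1/2 ✓
(3,5)B 2/3 ✓
(3,6)R 1/2 ✓
(4,3)B 1/1 ✓
(5,0)R 0/1 ✗
(5,1)B 1/2 ✓
(5,2)B 2/2 ✓
(5,3)B 3/3 ✓
(5,4)B 2/2 ✓
(5,5)B 1/1 ✓

(0,0), (1,1), (2,4), (5,0)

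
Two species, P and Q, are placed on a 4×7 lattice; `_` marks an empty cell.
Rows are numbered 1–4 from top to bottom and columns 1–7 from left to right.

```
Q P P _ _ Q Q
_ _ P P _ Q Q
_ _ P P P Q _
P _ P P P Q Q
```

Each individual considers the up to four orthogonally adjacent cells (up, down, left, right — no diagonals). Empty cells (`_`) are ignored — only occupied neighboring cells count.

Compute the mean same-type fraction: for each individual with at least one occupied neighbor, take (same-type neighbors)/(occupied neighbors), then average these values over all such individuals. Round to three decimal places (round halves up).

0.843

Row 1: (1,1)Q 0/1 · (1,2)P 1/2 · (1,3)P 2/2 · (1,6)Q 2/2 · (1,7)Q 2/2
Row 2: (2,3)P 3/3 · (2,4)P 2/2 · (2,6)Q 3/3 · (2,7)Q 2/2
Row 3: (3,3)P 3/3 · (3,4)P 4/4 · (3,5)P 2/3 · (3,6)Q 2/3
Row 4: (4,1)P — no occupied neighbors · (4,3)P 2/2 · (4,4)P 3/3 · (4,5)P 2/3 · (4,6)Q 2/3 · (4,7)Q 1/1
Sum over 18 individuals: 0/1 + 1/2 + 2/2 + 2/2 + 2/2 + 3/3 + 2/2 + 3/3 + 2/2 + 3/3 + 4/4 + 2/3 + 2/3 + 2/2 + 3/3 + 2/3 + 2/3 + 1/1 = 91/6; mean = 91/6 ÷ 18 = 91/108 = 0.842592… → 0.843.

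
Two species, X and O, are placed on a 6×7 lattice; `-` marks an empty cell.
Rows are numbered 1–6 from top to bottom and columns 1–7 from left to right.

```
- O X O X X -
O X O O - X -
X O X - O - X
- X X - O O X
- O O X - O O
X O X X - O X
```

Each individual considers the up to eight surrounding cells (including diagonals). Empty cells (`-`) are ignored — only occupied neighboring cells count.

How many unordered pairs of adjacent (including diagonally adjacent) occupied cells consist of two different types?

37

Scan each occupied cell's neighbors to the right and below (and the two forward diagonals) so each pair is counted once.
From row 1: 7 unlike of 15 pairs (running 7/15).
From row 2: 7 unlike of 14 pairs (running 14/29).
From row 3: 5 unlike of 11 pairs (running 19/40).
From row 4: 8 unlike of 14 pairs (running 27/54).
From row 5: 7 unlike of 15 pairs (running 34/69).
From row 6: 3 unlike of 4 pairs (running 37/73).
Total adjacent occupied pairs: 73; unlike-type pairs: 37.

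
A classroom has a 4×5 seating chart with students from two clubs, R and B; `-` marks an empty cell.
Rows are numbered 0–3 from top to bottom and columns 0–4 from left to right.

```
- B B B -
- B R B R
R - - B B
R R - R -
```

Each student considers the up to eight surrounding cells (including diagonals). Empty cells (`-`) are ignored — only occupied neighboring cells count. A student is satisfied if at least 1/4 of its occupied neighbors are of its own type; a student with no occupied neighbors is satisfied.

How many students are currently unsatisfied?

Row 0: (0,1)B 2/3 ✓ · (0,2)B 4/5 ✓ · (0,3)B 2/4 ✓
Row 1: (1,1)B 2/4 ✓ · (1,2)R 0/6 ✗ · (1,3)B 4/6 ✓ · (1,4)R 0/4 ✗
Row 2: (2,0)R 2/3 ✓ · (2,3)B 2/5 ✓ · (2,4)B 2/4 ✓
Row 3: (3,0)R 2/2 ✓ · (3,1)R 2/2 ✓ · (3,3)R 0/2 ✗
Unsatisfied: (1,2), (1,4), (3,3) — 3 in total.

3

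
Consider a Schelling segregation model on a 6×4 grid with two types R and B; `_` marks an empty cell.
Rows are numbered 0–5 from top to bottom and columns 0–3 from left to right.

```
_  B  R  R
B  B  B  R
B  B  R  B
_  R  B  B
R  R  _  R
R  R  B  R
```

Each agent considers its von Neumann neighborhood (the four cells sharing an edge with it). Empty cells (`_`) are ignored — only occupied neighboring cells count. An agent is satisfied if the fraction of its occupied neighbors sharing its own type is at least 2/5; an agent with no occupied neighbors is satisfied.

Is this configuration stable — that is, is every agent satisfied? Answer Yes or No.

(0,1)B 1/2 ✓
(0,2)R 1/3 ✗
(0,3)R 2/2 ✓
(1,0)B 2/2 ✓
(1,1)B 4/4 ✓
(1,2)B 1/4 ✗
(1,3)R 1/3 ✗
(2,0)B 2/2 ✓
(2,1)B 2/4 ✓
(2,2)R 0/4 ✗
(2,3)B 1/3 ✗
(3,1)R 1/3 ✗
(3,2)B 1/3 ✗
(3,3)B 2/3 ✓
(4,0)R 2/2 ✓
(4,1)R 3/3 ✓
(4,3)R 1/2 ✓
(5,0)R 2/2 ✓
(5,1)R 2/3 ✓
(5,2)B 0/2 ✗
(5,3)R 1/2 ✓
For instance (0,2) has only 1/3 same-type neighbors, below 2/5.

No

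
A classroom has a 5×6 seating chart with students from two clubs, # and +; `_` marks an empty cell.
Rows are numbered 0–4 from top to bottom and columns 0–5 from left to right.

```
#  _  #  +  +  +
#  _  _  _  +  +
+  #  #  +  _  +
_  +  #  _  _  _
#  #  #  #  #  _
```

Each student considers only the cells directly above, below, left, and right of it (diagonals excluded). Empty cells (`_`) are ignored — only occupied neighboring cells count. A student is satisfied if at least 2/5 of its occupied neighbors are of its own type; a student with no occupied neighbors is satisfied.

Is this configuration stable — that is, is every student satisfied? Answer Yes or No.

No

(0,0)# 1/1 ✓
(0,2)# 0/1 ✗
(0,3)+ 1/2 ✓
(0,4)+ 3/3 ✓
(0,5)+ 2/2 ✓
(1,0)# 1/2 ✓
(1,4)+ 2/2 ✓
(1,5)+ 3/3 ✓
(2,0)+ 0/2 ✗
(2,1)# 1/3 ✗
(2,2)# 2/3 ✓
(2,3)+ 0/1 ✗
(2,5)+ 1/1 ✓
(3,1)+ 0/3 ✗
(3,2)# 2/3 ✓
(4,0)# 1/1 ✓
(4,1)# 2/3 ✓
(4,2)# 3/3 ✓
(4,3)# 2/2 ✓
(4,4)# 1/1 ✓
For instance (0,2) has only 0/1 same-type neighbors, below 2/5.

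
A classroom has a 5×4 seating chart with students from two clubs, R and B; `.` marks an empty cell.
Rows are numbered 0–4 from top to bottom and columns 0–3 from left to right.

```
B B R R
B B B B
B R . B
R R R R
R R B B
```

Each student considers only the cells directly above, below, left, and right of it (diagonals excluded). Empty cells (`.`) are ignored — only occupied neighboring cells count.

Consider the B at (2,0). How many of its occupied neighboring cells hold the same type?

Occupied neighbors of (2,0): (1,0)=B, (3,0)=R, (2,1)=R.
Same type (B): 1 of 3.

1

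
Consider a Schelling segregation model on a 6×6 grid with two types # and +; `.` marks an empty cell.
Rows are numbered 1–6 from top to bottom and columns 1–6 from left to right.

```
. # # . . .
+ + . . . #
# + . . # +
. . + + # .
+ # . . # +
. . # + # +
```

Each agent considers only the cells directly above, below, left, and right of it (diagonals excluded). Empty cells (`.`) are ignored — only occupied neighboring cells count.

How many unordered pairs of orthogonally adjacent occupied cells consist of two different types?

Scan each occupied cell's neighbors to the right and below so each pair is counted once.
Row 1: #(1,2)–#(1,3)= #(1,2)–+(2,2)≠  → 1/2 unlike.
Row 2: +(2,1)–+(2,2)= +(2,1)–#(3,1)≠ +(2,2)–+(3,2)= #(2,6)–+(3,6)≠  → 2/4 unlike.
Row 3: #(3,1)–+(3,2)≠ #(3,5)–+(3,6)≠ #(3,5)–#(4,5)=  → 2/3 unlike.
Row 4: +(4,3)–+(4,4)= +(4,4)–#(4,5)≠ #(4,5)–#(5,5)=  → 1/3 unlike.
Row 5: +(5,1)–#(5,2)≠ #(5,5)–+(5,6)≠ #(5,5)–#(6,5)= +(5,6)–+(6,6)=  → 2/4 unlike.
Row 6: #(6,3)–+(6,4)≠ +(6,4)–#(6,5)≠ #(6,5)–+(6,6)≠  → 3/3 unlike.
Total adjacent occupied pairs: 19; unlike-type pairs: 11.

11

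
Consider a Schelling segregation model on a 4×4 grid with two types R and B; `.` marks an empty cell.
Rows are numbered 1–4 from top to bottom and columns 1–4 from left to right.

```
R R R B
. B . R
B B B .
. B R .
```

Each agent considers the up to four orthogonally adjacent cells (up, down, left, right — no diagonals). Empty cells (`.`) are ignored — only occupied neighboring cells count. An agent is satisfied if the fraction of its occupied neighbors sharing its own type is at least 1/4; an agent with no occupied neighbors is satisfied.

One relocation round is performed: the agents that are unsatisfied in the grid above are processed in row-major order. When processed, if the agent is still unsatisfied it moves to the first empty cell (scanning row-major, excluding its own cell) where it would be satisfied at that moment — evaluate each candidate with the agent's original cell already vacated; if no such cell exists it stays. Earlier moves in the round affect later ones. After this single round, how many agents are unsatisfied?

0

Initially unsatisfied (in order): (1,4), (2,4), (4,3).
  (1,4) → (2,1).
  (2,4): now satisfied by earlier moves; stays.
  (4,3) → (1,4).
Resulting grid:
R R R R
B B . R
B B B .
. B . .
All satisfied now.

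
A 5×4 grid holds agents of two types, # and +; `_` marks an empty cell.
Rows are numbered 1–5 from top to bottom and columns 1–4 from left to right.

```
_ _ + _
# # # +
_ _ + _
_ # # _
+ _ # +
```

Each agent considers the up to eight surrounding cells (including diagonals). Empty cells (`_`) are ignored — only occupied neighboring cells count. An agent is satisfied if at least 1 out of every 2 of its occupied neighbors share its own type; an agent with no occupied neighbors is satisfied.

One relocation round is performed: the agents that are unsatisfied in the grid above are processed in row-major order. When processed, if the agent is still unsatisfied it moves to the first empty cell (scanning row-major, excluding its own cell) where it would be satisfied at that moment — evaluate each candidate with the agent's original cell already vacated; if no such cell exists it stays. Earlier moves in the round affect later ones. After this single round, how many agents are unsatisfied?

0

Initially unsatisfied (in order): (1,3), (2,3), (3,3), (5,1), (5,4).
  (1,3) → (1,4).
  (2,3) → (1,1).
  (3,3) → (1,3).
  (5,1) → (2,3).
  (5,4) → (3,4).
Resulting grid:
# _ + +
# # + +
_ _ _ +
_ # # _
_ _ # _
All satisfied now.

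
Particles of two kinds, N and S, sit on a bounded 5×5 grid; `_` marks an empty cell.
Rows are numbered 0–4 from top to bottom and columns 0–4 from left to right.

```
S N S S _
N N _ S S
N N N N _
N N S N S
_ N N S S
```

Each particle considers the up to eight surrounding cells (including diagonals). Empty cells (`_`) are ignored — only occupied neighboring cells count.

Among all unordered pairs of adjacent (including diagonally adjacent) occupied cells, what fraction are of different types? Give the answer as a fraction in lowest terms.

20/53

Scan each occupied cell's neighbors to the right and below (and the two forward diagonals) so each pair is counted once.
From row 0: 5 unlike of 11 pairs (running 5/11).
From row 1: 3 unlike of 10 pairs (running 8/21).
From row 2: 4 unlike of 14 pairs (running 12/35).
From row 3: 7 unlike of 15 pairs (running 19/50).
From row 4: 1 unlike of 3 pairs (running 20/53).
Total adjacent occupied pairs: 53; unlike-type pairs: 20.
20/53 is already in lowest terms.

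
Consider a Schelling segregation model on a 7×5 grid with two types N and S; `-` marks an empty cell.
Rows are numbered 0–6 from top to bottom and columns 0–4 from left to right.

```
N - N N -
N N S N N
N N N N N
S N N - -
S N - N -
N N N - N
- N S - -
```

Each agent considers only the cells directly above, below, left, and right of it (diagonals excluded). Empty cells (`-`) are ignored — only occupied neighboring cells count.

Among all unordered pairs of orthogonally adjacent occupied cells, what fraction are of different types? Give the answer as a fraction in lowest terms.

Scan each occupied cell's neighbors to the right and below so each pair is counted once.
Row 0: N(0,0)–N(1,0)= N(0,2)–N(0,3)= N(0,2)–S(1,2)≠ N(0,3)–N(1,3)=  → 1/4 unlike.
Row 1: N(1,0)–N(1,1)= N(1,0)–N(2,0)= N(1,1)–S(1,2)≠ N(1,1)–N(2,1)= S(1,2)–N(1,3)≠ S(1,2)–N(2,2)≠ N(1,3)–N(1,4)= N(1,3)–N(2,3)= N(1,4)–N(2,4)=  → 3/9 unlike.
Row 2: N(2,0)–N(2,1)= N(2,0)–S(3,0)≠ N(2,1)–N(2,2)= N(2,1)–N(3,1)= N(2,2)–N(2,3)= N(2,2)–N(3,2)= N(2,3)–N(2,4)=  → 1/7 unlike.
Row 3: S(3,0)–N(3,1)≠ S(3,0)–S(4,0)= N(3,1)–N(3,2)= N(3,1)–N(4,1)=  → 1/4 unlike.
Row 4: S(4,0)–N(4,1)≠ S(4,0)–N(5,0)≠ N(4,1)–N(5,1)=  → 2/3 unlike.
Row 5: N(5,0)–N(5,1)= N(5,1)–N(5,2)= N(5,1)–N(6,1)= N(5,2)–S(6,2)≠  → 1/4 unlike.
Row 6: N(6,1)–S(6,2)≠  → 1/1 unlike.
Total adjacent occupied pairs: 32; unlike-type pairs: 10.
10/32 reduces to 5/16.

5/16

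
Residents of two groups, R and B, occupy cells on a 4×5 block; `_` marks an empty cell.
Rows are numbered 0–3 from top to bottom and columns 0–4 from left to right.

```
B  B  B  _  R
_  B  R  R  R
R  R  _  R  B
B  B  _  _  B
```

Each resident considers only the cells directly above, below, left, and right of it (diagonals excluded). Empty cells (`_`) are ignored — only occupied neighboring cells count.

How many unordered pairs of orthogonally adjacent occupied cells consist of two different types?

Scan each occupied cell's neighbors to the right and below so each pair is counted once.
Row 0: B(0,0)–B(0,1)= B(0,1)–B(0,2)= B(0,1)–B(1,1)= B(0,2)–R(1,2)≠ R(0,4)–R(1,4)=  → 1/5 unlike.
Row 1: B(1,1)–R(1,2)≠ B(1,1)–R(2,1)≠ R(1,2)–R(1,3)= R(1,3)–R(1,4)= R(1,3)–R(2,3)= R(1,4)–B(2,4)≠  → 3/6 unlike.
Row 2: R(2,0)–R(2,1)= R(2,0)–B(3,0)≠ R(2,1)–B(3,1)≠ R(2,3)–B(2,4)≠ B(2,4)–B(3,4)=  → 3/5 unlike.
Row 3: B(3,0)–B(3,1)=  → 0/1 unlike.
Total adjacent occupied pairs: 17; unlike-type pairs: 7.

7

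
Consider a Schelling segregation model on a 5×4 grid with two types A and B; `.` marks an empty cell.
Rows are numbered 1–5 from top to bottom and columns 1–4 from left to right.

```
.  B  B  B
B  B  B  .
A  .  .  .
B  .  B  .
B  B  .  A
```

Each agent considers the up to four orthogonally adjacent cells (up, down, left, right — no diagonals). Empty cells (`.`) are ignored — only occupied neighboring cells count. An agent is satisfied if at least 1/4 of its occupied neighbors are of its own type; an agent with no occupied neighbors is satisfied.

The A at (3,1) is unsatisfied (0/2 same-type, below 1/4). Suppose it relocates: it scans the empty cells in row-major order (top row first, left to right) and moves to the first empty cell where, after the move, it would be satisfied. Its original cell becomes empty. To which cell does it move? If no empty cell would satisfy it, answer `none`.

Vacating (3,1). Empty cells in order:
  (1,1): 0/2 same-type → still unsatisfied.
  (2,4): 0/2 same-type → still unsatisfied.
  (3,2): 0/1 same-type → still unsatisfied.
  (3,3): 0/2 same-type → still unsatisfied.
  (3,4): 0/0 same-type → satisfied — stop here.

(3,4)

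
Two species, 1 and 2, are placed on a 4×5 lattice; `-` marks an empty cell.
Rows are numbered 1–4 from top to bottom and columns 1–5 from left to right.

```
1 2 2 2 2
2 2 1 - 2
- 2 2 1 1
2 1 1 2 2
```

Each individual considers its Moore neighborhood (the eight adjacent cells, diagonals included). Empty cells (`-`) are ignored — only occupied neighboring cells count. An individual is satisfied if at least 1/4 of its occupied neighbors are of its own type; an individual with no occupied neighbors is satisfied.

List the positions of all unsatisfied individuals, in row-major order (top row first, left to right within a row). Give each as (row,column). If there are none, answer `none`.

(1,1)1 0/3 ✗
(1,2)2 3/5 ✓
(1,3)2 3/4 ✓
(1,4)2 3/4 ✓
(1,5)2 2/2 ✓
(2,1)2 3/4 ✓
(2,2)2 5/7 ✓
(2,3)1 1/7 ✗
(2,5)2 2/4 ✓
(3,2)2 4/7 ✓
(3,3)2 3/7 ✓
(3,4)1 3/7 ✓
(3,5)1 1/4 ✓
(4,1)2 1/2 ✓
(4,2)1 1/4 ✓
(4,3)1 2/5 ✓
(4,4)2 2/5 ✓
(4,5)2 1/3 ✓

(1,1), (2,3)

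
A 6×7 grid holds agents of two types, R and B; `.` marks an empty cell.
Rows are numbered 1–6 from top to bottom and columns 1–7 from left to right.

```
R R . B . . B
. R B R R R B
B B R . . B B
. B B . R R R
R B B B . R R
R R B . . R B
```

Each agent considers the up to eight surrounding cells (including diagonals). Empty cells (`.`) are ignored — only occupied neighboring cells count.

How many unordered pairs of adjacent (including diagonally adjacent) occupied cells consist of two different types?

31

Scan each occupied cell's neighbors to the right and below (and the two forward diagonals) so each pair is counted once.
From row 1: 4 unlike of 9 pairs (running 4/9).
From row 2: 9 unlike of 16 pairs (running 13/25).
From row 3: 8 unlike of 13 pairs (running 21/38).
From row 4: 2 unlike of 15 pairs (running 23/53).
From row 5: 6 unlike of 16 pairs (running 29/69).
From row 6: 2 unlike of 3 pairs (running 31/72).
Total adjacent occupied pairs: 72; unlike-type pairs: 31.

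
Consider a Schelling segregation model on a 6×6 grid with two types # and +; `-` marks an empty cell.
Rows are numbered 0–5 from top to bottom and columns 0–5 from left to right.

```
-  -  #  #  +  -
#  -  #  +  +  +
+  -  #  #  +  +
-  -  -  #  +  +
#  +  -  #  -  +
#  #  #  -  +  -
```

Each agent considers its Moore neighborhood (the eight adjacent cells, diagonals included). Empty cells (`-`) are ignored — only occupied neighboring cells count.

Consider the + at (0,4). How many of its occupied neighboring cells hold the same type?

3

Occupied neighbors of (0,4): (0,3)=#, (1,3)=+, (1,4)=+, (1,5)=+.
Same type (+): 3 of 4.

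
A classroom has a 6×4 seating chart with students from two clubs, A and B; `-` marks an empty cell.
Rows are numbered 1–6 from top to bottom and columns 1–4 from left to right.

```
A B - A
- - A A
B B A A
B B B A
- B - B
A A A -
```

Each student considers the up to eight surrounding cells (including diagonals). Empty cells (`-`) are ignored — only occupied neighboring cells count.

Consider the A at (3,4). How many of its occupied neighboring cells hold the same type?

4

Occupied neighbors of (3,4): (2,3)=A, (2,4)=A, (3,3)=A, (4,3)=B, (4,4)=A.
Same type (A): 4 of 5.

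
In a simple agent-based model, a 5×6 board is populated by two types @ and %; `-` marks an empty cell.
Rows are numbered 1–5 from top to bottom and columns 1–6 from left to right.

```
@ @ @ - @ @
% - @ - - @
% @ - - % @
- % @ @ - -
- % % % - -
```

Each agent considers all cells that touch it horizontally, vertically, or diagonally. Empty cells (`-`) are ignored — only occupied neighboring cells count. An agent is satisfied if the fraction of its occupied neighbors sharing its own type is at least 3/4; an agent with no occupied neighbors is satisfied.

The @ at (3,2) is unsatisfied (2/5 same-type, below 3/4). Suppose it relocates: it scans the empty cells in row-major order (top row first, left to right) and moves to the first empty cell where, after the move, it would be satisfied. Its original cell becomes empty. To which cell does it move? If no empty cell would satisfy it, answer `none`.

(1,4)

Vacating (3,2). Empty cells in order:
  (1,4): 3/3 same-type → satisfied — stop here.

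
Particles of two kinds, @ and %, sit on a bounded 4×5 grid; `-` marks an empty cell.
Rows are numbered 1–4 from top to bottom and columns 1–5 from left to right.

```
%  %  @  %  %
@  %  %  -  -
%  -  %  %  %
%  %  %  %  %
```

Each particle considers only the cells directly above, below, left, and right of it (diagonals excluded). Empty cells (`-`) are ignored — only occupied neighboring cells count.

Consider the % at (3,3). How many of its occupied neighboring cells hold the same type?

3

Occupied neighbors of (3,3): (2,3)=%, (4,3)=%, (3,4)=%.
Same type (%): 3 of 3.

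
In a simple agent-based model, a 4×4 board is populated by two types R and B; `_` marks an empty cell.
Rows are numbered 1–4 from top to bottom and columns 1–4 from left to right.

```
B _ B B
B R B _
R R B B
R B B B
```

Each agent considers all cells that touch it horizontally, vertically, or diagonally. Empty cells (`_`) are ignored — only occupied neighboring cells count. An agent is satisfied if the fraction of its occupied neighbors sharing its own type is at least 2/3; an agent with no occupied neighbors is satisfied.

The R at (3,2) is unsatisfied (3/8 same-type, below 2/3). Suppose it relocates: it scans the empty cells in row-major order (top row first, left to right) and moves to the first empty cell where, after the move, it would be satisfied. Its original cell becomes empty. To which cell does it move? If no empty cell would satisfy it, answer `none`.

Vacating (3,2). Empty cells in order:
  (1,2): 1/5 same-type → still unsatisfied.
  (2,4): 0/5 same-type → still unsatisfied.

none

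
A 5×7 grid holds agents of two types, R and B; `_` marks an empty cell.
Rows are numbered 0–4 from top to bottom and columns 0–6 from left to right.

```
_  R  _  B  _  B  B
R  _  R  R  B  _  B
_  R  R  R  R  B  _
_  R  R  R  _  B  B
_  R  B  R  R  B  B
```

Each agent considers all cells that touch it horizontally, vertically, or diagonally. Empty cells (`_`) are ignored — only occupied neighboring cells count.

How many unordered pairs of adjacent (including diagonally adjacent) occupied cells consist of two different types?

14

Scan each occupied cell's neighbors to the right and below (and the two forward diagonals) so each pair is counted once.
From row 0: 2 unlike of 9 pairs (running 2/9).
From row 1: 3 unlike of 13 pairs (running 5/22).
From row 2: 2 unlike of 15 pairs (running 7/37).
From row 3: 4 unlike of 16 pairs (running 11/53).
From row 4: 3 unlike of 5 pairs (running 14/58).
Total adjacent occupied pairs: 58; unlike-type pairs: 14.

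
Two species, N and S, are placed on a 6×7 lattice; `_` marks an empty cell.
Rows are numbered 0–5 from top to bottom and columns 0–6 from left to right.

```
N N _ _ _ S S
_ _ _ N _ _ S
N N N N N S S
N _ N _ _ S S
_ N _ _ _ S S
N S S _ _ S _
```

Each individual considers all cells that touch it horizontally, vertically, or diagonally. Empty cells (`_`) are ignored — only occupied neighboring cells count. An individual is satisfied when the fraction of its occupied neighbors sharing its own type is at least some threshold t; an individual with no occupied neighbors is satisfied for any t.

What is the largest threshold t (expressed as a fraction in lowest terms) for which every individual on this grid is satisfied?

(0,0)N 1/1
(0,1)N 1/1
(0,5)S 2/2
(0,6)S 2/2
(1,3)N 3/3
(1,6)S 4/4
(2,0)N 2/2
(2,1)N 4/4
(2,2)N 4/4
(2,3)N 4/4
(2,4)N 2/4
(2,5)S 4/5
(2,6)S 4/4
(3,0)N 3/3
(3,2)N 4/4
(3,5)S 5/6
(3,6)S 5/5
(4,1)N 3/5
(4,5)S 4/4
(4,6)S 4/4
(5,0)N 1/2
(5,1)S 1/3
(5,2)S 1/2
(5,5)S 2/2
The smallest same-type fraction is 1/3 at (5,1), which reduces to 1/3. Any threshold above that leaves this individual unsatisfied.

1/3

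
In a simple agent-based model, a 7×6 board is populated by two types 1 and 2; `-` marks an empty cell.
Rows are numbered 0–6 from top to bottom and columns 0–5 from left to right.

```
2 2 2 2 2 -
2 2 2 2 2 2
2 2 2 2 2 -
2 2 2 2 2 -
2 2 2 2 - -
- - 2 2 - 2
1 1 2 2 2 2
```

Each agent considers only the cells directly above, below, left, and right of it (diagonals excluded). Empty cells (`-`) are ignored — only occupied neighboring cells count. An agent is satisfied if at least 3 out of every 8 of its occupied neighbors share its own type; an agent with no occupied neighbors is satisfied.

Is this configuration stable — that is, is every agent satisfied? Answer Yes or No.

Yes

(0,0)2 2/2 satisfied
(0,1)2 3/3 satisfied
(0,2)2 3/3 satisfied
(0,3)2 3/3 satisfied
(0,4)2 2/2 satisfied
(1,0)2 3/3 satisfied
(1,1)2 4/4 satisfied
(1,2)2 4/4 satisfied
(1,3)2 4/4 satisfied
(1,4)2 4/4 satisfied
(1,5)2 1/1 satisfied
(2,0)2 3/3 satisfied
(2,1)2 4/4 satisfied
(2,2)2 4/4 satisfied
(2,3)2 4/4 satisfied
(2,4)2 3/3 satisfied
(3,0)2 3/3 satisfied
(3,1)2 4/4 satisfied
(3,2)2 4/4 satisfied
(3,3)2 4/4 satisfied
(3,4)2 2/2 satisfied
(4,0)2 2/2 satisfied
(4,1)2 3/3 satisfied
(4,2)2 4/4 satisfied
(4,3)2 3/3 satisfied
(5,2)2 3/3 satisfied
(5,3)2 3/3 satisfied
(5,5)2 1/1 satisfied
(6,0)1 1/1 satisfied
(6,1)1 1/2 satisfied
(6,2)2 2/3 satisfied
(6,3)2 3/3 satisfied
(6,4)2 2/2 satisfied
(6,5)2 2/2 satisfied
All meet the threshold, so the configuration is stable.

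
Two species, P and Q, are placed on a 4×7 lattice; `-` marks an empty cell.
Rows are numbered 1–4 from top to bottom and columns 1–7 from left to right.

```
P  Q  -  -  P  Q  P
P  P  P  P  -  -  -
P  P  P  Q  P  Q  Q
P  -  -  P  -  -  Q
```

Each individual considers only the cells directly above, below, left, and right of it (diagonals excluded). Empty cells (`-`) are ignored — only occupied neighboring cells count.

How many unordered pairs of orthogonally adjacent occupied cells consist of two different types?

9

Scan each occupied cell's neighbors to the right and below so each pair is counted once.
Row 1: P(1,1)–Q(1,2)≠ P(1,1)–P(2,1)= Q(1,2)–P(2,2)≠ P(1,5)–Q(1,6)≠ Q(1,6)–P(1,7)≠  → 4/5 unlike.
Row 2: P(2,1)–P(2,2)= P(2,1)–P(3,1)= P(2,2)–P(2,3)= P(2,2)–P(3,2)= P(2,3)–P(2,4)= P(2,3)–P(3,3)= P(2,4)–Q(3,4)≠  → 1/7 unlike.
Row 3: P(3,1)–P(3,2)= P(3,1)–P(4,1)= P(3,2)–P(3,3)= P(3,3)–Q(3,4)≠ Q(3,4)–P(3,5)≠ Q(3,4)–P(4,4)≠ P(3,5)–Q(3,6)≠ Q(3,6)–Q(3,7)= Q(3,7)–Q(4,7)=  → 4/9 unlike.
Total adjacent occupied pairs: 21; unlike-type pairs: 9.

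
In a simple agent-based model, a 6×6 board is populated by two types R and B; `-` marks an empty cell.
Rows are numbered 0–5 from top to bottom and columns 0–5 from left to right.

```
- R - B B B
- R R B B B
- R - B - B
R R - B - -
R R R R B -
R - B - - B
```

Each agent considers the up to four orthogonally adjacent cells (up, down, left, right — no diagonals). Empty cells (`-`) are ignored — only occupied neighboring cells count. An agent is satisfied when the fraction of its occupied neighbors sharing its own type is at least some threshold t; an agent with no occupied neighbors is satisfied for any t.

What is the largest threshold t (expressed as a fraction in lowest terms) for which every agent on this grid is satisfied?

Row 0: (0,1)R 1/1 · (0,3)B 2/2 · (0,4)B 3/3 · (0,5)B 2/2
Row 1: (1,1)R 3/3 · (1,2)R 1/2 · (1,3)B 3/4 · (1,4)B 3/3 · (1,5)B 3/3
Row 2: (2,1)R 2/2 · (2,3)B 2/2 · (2,5)B 1/1
Row 3: (3,0)R 2/2 · (3,1)R 3/3 · (3,3)B 1/2
Row 4: (4,0)R 3/3 · (4,1)R 3/3 · (4,2)R 2/3 · (4,3)R 1/3 · (4,4)B 0/1
Row 5: (5,0)R 1/1 · (5,2)B 0/1 · (5,5)B — no occupied neighbors
The smallest same-type fraction is 0/1 at (4,4), which reduces to 0/1. Any threshold above that leaves this agent unsatisfied.

0/1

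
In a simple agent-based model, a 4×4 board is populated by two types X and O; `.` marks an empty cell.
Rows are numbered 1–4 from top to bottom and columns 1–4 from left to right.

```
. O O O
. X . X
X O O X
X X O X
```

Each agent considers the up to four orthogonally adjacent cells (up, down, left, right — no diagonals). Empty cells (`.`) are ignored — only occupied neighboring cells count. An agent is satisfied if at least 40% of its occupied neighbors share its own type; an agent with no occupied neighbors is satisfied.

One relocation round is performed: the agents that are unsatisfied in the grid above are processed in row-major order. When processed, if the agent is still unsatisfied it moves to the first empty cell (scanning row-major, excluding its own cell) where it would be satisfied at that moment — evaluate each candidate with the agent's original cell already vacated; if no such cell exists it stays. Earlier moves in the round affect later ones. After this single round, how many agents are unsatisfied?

2

Initially unsatisfied (in order): (2,2), (3,2), (4,2), (4,3).
  (2,2) → (2,1).
  (3,2) → (1,1).
  (4,2): now satisfied by earlier moves; stays.
  (4,3) → (2,2).
Resulting grid:
O O O O
X O . X
X . O X
X X . X
Unsatisfied now: (2,1), (3,3).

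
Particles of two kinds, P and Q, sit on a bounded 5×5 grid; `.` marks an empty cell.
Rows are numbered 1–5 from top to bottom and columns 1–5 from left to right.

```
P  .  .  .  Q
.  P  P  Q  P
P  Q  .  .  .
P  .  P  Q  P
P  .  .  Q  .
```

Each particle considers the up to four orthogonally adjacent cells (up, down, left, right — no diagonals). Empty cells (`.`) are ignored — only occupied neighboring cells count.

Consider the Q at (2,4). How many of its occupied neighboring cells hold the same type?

Occupied neighbors of (2,4): (2,3)=P, (2,5)=P.
Same type (Q): 0 of 2.

0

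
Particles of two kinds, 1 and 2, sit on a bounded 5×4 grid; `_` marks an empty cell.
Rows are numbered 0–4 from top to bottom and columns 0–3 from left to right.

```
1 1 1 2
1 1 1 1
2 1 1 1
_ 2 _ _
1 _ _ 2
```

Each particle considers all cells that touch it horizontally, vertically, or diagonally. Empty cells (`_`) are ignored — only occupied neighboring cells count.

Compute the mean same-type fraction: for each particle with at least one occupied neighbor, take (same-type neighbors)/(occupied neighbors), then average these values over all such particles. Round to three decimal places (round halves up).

(0,0)1 3/3
(0,1)1 5/5
(0,2)1 4/5
(0,3)2 0/3
(1,0)1 4/5
(1,1)1 7/8
(1,2)1 7/8
(1,3)1 4/5
(2,0)2 1/4
(2,1)1 4/6
(2,2)1 5/6
(2,3)1 3/3
(3,1)2 1/4
(4,0)1 0/1
(4,3)2 — no occupied neighbors
Sum over 14 particles: 3/3 + 5/5 + 4/5 + 0/3 + 4/5 + 7/8 + 7/8 + 4/5 + 1/4 + 4/6 + 5/6 + 3/3 + 1/4 + 0/1 = 183/20; mean = 183/20 ÷ 14 = 183/280 = 0.653571… → 0.654.

0.654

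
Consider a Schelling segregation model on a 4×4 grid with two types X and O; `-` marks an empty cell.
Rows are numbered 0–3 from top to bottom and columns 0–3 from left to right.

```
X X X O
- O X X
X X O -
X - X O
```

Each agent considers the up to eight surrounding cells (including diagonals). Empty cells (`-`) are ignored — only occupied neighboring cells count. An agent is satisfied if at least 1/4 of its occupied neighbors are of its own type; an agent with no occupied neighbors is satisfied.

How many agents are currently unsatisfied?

(0,0)X 1/2 ✓
(0,1)X 3/4 ✓
(0,2)X 3/5 ✓
(0,3)O 0/3 ✗
(1,1)O 1/7 ✗
(1,2)X 4/7 ✓
(1,3)X 2/4 ✓
(2,0)X 2/3 ✓
(2,1)X 4/6 ✓
(2,2)O 2/6 ✓
(3,0)X 2/2 ✓
(3,2)X 1/3 ✓
(3,3)O 1/2 ✓
Unsatisfied: (0,3), (1,1) — 2 in total.

2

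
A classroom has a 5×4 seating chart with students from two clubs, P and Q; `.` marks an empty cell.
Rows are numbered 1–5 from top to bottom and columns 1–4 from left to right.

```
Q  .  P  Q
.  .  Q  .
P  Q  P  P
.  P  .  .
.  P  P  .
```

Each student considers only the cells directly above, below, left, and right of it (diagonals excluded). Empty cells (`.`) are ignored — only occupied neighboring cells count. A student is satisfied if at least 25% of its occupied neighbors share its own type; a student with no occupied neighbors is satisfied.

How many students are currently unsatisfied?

5

Row 1: (1,1)Q 0/0 ok · (1,3)P 0/2 unhappy · (1,4)Q 0/1 unhappy
Row 2: (2,3)Q 0/2 unhappy
Row 3: (3,1)P 0/1 unhappy · (3,2)Q 0/3 unhappy · (3,3)P 1/3 ok · (3,4)P 1/1 ok
Row 4: (4,2)P 1/2 ok
Row 5: (5,2)P 2/2 ok · (5,3)P 1/1 ok
Unsatisfied: (1,3), (1,4), (2,3), (3,1), (3,2) — 5 in total.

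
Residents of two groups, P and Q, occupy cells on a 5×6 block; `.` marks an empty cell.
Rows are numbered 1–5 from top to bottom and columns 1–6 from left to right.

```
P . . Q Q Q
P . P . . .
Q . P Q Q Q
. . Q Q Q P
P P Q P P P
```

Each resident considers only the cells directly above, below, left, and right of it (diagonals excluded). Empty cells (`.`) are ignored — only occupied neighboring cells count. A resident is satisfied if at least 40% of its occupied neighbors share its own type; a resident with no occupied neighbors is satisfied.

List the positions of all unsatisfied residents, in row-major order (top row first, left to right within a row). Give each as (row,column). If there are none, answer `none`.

(1,1)P 1/1 ok
(1,4)Q 1/1 ok
(1,5)Q 2/2 ok
(1,6)Q 1/1 ok
(2,1)P 1/2 ok
(2,3)P 1/1 ok
(3,1)Q 0/1 unhappy
(3,3)P 1/3 unhappy
(3,4)Q 2/3 ok
(3,5)Q 3/3 ok
(3,6)Q 1/2 ok
(4,3)Q 2/3 ok
(4,4)Q 3/4 ok
(4,5)Q 2/4 ok
(4,6)P 1/3 unhappy
(5,1)P 1/1 ok
(5,2)P 1/2 ok
(5,3)Q 1/3 unhappy
(5,4)P 1/3 unhappy
(5,5)P 2/3 ok
(5,6)P 2/2 ok

(3,1), (3,3), (4,6), (5,3), (5,4)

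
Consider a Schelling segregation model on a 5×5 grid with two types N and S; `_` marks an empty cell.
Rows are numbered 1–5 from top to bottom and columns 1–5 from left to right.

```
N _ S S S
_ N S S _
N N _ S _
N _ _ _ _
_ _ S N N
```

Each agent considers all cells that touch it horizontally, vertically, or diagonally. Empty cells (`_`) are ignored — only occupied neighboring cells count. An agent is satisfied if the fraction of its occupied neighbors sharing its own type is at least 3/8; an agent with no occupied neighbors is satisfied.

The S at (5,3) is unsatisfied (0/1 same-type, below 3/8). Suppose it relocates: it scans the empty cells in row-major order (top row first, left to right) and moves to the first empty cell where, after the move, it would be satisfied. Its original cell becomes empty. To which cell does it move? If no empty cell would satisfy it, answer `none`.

(1,2)

Vacating (5,3). Empty cells in order:
  (1,2): 2/4 same-type → satisfied — stop here.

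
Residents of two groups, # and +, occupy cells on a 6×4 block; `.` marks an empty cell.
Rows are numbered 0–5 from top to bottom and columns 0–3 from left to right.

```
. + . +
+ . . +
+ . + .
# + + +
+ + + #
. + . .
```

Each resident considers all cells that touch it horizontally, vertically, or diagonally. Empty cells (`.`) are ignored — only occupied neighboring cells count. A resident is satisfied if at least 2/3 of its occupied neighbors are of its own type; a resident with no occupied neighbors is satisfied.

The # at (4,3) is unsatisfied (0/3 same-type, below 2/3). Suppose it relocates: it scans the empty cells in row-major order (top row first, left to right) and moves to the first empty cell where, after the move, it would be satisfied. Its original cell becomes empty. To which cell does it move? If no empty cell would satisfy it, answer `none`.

none

Vacating (4,3). Empty cells in order:
  (0,0): 0/2 same-type → still unsatisfied.
  (0,2): 0/3 same-type → still unsatisfied.
  (1,1): 0/4 same-type → still unsatisfied.
  (1,2): 0/4 same-type → still unsatisfied.
  (2,1): 1/6 same-type → still unsatisfied.
  (2,3): 0/4 same-type → still unsatisfied.
  (5,0): 0/3 same-type → still unsatisfied.
  (5,2): 0/3 same-type → still unsatisfied.
  (5,3): 0/1 same-type → still unsatisfied.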